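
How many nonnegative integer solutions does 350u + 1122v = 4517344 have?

23

gcd(1122, 350) = 2.
By Bézout, 350×(109) + 1122×(-34) = 2.
One solution: (398, 3902).
General: u = 398 + 561t, v = 3902 - 175t.
u ≥ 0 ⇒ t ≥ 0; v ≥ 0 ⇒ t ≤ 22. So t ∈ [0, 22]: 23 solutions.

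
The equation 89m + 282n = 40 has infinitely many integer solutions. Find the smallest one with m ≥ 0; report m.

gcd(282, 89):
  282 = 3*89 + 15
  89 = 5*15 + 14
  15 = 1*14 + 1
  14 = 14*1
so gcd(282, 89) = 1.
1 divides 40, so solutions exist.
Back-substitute for Bézout coefficients:
  1 = 15 - 1*14
  ... = 89*(-19) + 282*(6)
Scale by 40/1 = 40: (m₀, n₀) = (-760, 240).
General solution: m = -760 + 282t, n = 240 - 89t for integer t.
m ≥ 0: smallest is -760 mod 282 = 86 (at t = 3), with n = -27.

86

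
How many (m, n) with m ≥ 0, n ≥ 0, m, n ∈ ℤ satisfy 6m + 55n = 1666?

5

gcd(55, 6) = 1.
By Bézout, 6×(-9) + 55×(1) = 1.
One solution: (21, 28).
General: m = 21 + 55t, n = 28 - 6t.
m ≥ 0 ⇒ t ≥ 0; n ≥ 0 ⇒ t ≤ 4. So t ∈ [0, 4]: 5 solutions.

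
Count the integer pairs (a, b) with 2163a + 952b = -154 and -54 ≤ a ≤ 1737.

13

gcd(2163, 952) = 7.
By Bézout, 2163·(-11) + 952·(25) = 7.
Particular solution: (106, -241).
General solution: a = 106 + 136t, b = -241 - 309t for integer t.
-54 ≤ 106 + 136t ≤ 1737 gives t ∈ [-1, 11], which is 13 values.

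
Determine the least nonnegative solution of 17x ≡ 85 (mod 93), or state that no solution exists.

gcd(93, 17) = 1.
1 divides 85, so solutions exist.
By Bézout, 17*(11) + 93*(-2) = 1.
So 17*(11) ≡ 1 (mod 93); multiply by 85: x ≡ 935 (mod 93).
Smallest nonnegative: x = 935 mod 93 = 5.

5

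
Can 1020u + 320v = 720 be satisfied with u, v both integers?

gcd(1020, 320) = 20  (1020 = 3*320 + 60, 320 = 5*60 + 20, 60 = 3*20).
20 divides 720, so integer solutions exist.

yes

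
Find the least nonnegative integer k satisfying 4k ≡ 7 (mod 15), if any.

gcd(15, 4) = 1.
1 divides 7, so solutions exist.
By Bézout, 4·(4) + 15·(-1) = 1.
So 4·(4) ≡ 1 (mod 15); multiply by 7: k ≡ 28 (mod 15).
Smallest nonnegative: k = 28 mod 15 = 13.

13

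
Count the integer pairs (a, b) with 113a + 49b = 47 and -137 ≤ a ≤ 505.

13

gcd(113, 49) = 1  (113 = 2×49 + 15, 49 = 3×15 + 4, 15 = 3×4 + 3, 4 = 1×3 + 1, 3 = 3×1).
Back-substituting, 113×(-13) + 49×(30) = 1.
Scale by 47: particular solution (-611, 1410); reduce a mod 49: (26, -59).
General solution: a = 26 + 49t, b = -59 - 113t for integer t.
-137 ≤ 26 + 49t ≤ 505 gives t ∈ [-3, 9], which is 13 values.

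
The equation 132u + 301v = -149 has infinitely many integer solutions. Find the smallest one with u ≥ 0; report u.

gcd(301, 132) = 1.
1 divides -149, so solutions exist.
By Bézout, 132·(-57) + 301·(25) = 1.
Scale by -149/1 = -149: (u₀, v₀) = (8493, -3725).
General solution: u = 8493 + 301t, v = -3725 - 132t for integer t.
u ≥ 0: smallest is 8493 mod 301 = 65 (at t = -28), with v = -29.

65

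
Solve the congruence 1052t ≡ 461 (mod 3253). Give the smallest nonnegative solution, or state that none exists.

gcd(3253, 1052):
  3253 = 3×1052 + 97
  1052 = 10×97 + 82
  97 = 1×82 + 15
  82 = 5×15 + 7
  15 = 2×7 + 1
  7 = 7×1
so gcd(3253, 1052) = 1.
1 divides 461, so solutions exist.
Back-substitute for Bézout coefficients:
  1 = 15 - 2×7
  ... = 1052×(-436) + 3253×(141)
So 1052×(-436) ≡ 1 (mod 3253); multiply by 461: t ≡ -200996 (mod 3253).
Smallest nonnegative: t = -200996 mod 3253 = 690.

690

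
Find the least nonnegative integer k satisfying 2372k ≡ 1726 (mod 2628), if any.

gcd(2628, 2372):
  2628 = 1·2372 + 256
  2372 = 9·256 + 68
  256 = 3·68 + 52
  68 = 1·52 + 16
  52 = 3·16 + 4
  16 = 4·4
so gcd(2628, 2372) = 4.
4 does not divide 1726, so the congruence has no solution.

no solution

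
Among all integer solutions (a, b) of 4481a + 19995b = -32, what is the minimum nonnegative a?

3833

gcd(19995, 4481) = 1.
1 divides -32, so solutions exist.
By Bézout, 4481·(-3244) + 19995·(727) = 1.
Scale by -32/1 = -32: (a₀, b₀) = (103808, -23264).
General solution: a = 103808 + 19995t, b = -23264 - 4481t for integer t.
a ≥ 0: smallest is 103808 mod 19995 = 3833 (at t = -5), with b = -859.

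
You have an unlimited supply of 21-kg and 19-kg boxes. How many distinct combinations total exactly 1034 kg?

3

Need nonnegative integers with 21j + 19k = 1034.
gcd(21, 19) = 1, and 21·(-9) + 19·(10) = 1.
So (j₀, k₀) = (-9306, 10340); general j = -9306 + 19t, k = 10340 - 21t.
j ≥ 0 ⇒ t ≥ 490; k ≥ 0 ⇒ t ≤ 492. That's 3 values of t.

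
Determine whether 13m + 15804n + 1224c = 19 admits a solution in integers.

gcd(15804, 13) = 1.
gcd(1, 1224) = 1.
1 divides 19, so integer solutions exist.

yes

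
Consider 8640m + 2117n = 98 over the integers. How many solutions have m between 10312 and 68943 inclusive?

gcd(8640, 2117) = 1.
By Bézout, 8640×(-160) + 2117×(653) = 1.
Particular solution: (1256, -5126).
General solution: m = 1256 + 2117t, n = -5126 - 8640t for integer t.
10312 ≤ 1256 + 2117t ≤ 68943 gives t ∈ [5, 31], which is 27 values.

27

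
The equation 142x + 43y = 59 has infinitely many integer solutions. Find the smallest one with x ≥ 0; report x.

gcd(142, 43):
  142 = 3×43 + 13
  43 = 3×13 + 4
  13 = 3×4 + 1
  4 = 4×1
so gcd(142, 43) = 1.
1 divides 59, so solutions exist.
Back-substitute for Bézout coefficients:
  1 = 13 - 3×4
  ... = 142×(10) + 43×(-33)
Scale by 59/1 = 59: (x₀, y₀) = (590, -1947).
General solution: x = 590 + 43t, y = -1947 - 142t for integer t.
x ≥ 0: smallest is 590 mod 43 = 31 (at t = -13), with y = -101.

31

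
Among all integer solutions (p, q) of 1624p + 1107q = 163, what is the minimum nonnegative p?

223

gcd(1624, 1107):
  1624 = 1·1107 + 517
  1107 = 2·517 + 73
  517 = 7·73 + 6
  73 = 12·6 + 1
  6 = 6·1
so gcd(1624, 1107) = 1.
1 divides 163, so solutions exist.
Back-substitute for Bézout coefficients:
  1 = 73 - 12·6
  ... = 1624·(-182) + 1107·(267)
Scale by 163/1 = 163: (p₀, q₀) = (-29666, 43521).
General solution: p = -29666 + 1107t, q = 43521 - 1624t for integer t.
p ≥ 0: smallest is -29666 mod 1107 = 223 (at t = 27), with q = -327.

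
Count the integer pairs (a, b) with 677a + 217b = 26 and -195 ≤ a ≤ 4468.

gcd(677, 217) = 1  (677 = 3·217 + 26, 217 = 8·26 + 9, 26 = 2·9 + 8, 9 = 1·8 + 1, 8 = 8·1).
Back-substituting, 677·(-25) + 217·(78) = 1.
Scale by 26: particular solution (-650, 2028); reduce a mod 217: (1, -3).
General solution: a = 1 + 217t, b = -3 - 677t for integer t.
-195 ≤ 1 + 217t ≤ 4468 gives t ∈ [0, 20], which is 21 values.

21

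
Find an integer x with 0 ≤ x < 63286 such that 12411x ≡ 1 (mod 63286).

53261

gcd(63286, 12411) = 1  (63286 = 5×12411 + 1231, 12411 = 10×1231 + 101, 1231 = 12×101 + 19, 101 = 5×19 + 6, 19 = 3×6 + 1, 6 = 6×1).
Back-substituting, 12411×(-10025) + 63286×(1966) = 1.
So 12411×-10025 ≡ 1 (mod 63286), and -10025 mod 63286 = 53261.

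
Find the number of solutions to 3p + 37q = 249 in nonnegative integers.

3

gcd(37, 3) = 1  (37 = 12·3 + 1, 3 = 3·1).
Back-substituting, 3·(-12) + 37·(1) = 1.
Scale by 249: one solution is (-2988, 249). Reduce p mod 37: (9, 6).
General: p = 9 + 37t, q = 6 - 3t.
p ≥ 0 ⇒ t ≥ 0; q ≥ 0 ⇒ t ≤ 2. So t ∈ [0, 2]: 3 solutions.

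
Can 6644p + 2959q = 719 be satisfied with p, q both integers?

gcd(6644, 2959) = 11  (6644 = 2×2959 + 726, 2959 = 4×726 + 55, 726 = 13×55 + 11, 55 = 5×11).
11 does not divide 719 (remainder 4), so no integer solutions.

no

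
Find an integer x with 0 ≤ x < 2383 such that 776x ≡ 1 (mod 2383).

1993

gcd(2383, 776):
  2383 = 3×776 + 55
  776 = 14×55 + 6
  55 = 9×6 + 1
  6 = 6×1
so gcd(2383, 776) = 1.
Back-substitute for Bézout coefficients:
  1 = 55 - 9×6
  ... = 776×(-390) + 2383×(127)
So 776×-390 ≡ 1 (mod 2383), and -390 mod 2383 = 1993.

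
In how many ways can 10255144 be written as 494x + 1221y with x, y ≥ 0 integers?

gcd(1221, 494):
  1221 = 2×494 + 233
  494 = 2×233 + 28
  233 = 8×28 + 9
  28 = 3×9 + 1
  9 = 9×1
so gcd(1221, 494) = 1.
Back-substitute for Bézout coefficients:
  1 = 28 - 3×9
  ... = 494×(131) + 1221×(-53)
Scale by 10255144: one solution is (1343423864, -543522632). Reduce x mod 1221: (299, 8278).
General: x = 299 + 1221t, y = 8278 - 494t.
x ≥ 0 ⇒ t ≥ 0; y ≥ 0 ⇒ t ≤ 16. So t ∈ [0, 16]: 17 solutions.

17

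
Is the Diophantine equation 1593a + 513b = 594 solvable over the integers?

yes

gcd(1593, 513) = 27  (1593 = 3*513 + 54, 513 = 9*54 + 27, 54 = 2*27).
27 divides 594, so integer solutions exist.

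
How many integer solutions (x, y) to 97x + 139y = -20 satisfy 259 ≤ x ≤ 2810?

gcd(139, 97) = 1  (139 = 1·97 + 42, 97 = 2·42 + 13, 42 = 3·13 + 3, 13 = 4·3 + 1, 3 = 3·1).
Back-substituting, 97·(43) + 139·(-30) = 1.
Scale by -20: particular solution (-860, 600); reduce x mod 139: (113, -79).
General solution: x = 113 + 139t, y = -79 - 97t for integer t.
259 ≤ 113 + 139t ≤ 2810 gives t ∈ [2, 19], which is 18 values.

18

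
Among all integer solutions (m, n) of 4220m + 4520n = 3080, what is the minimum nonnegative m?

gcd(4520, 4220) = 20.
20 divides 3080, so solutions exist.
By Bézout, 4220×(15) + 4520×(-14) = 20.
Scale by 3080/20 = 154: (m₀, n₀) = (2310, -2156).
General solution: m = 2310 + 226t, n = -2156 - 211t for integer t.
m ≥ 0: smallest is 2310 mod 226 = 50 (at t = -10), with n = -46.

50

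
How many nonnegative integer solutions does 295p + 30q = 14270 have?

gcd(295, 30) = 5  (295 = 9*30 + 25, 30 = 1*25 + 5, 25 = 5*5).
Back-substituting, 295*(-1) + 30*(10) = 5.
Scale by 2854: one solution is (-2854, 28540). Reduce p mod 6: (2, 456).
General: p = 2 + 6t, q = 456 - 59t.
p ≥ 0 ⇒ t ≥ 0; q ≥ 0 ⇒ t ≤ 7. So t ∈ [0, 7]: 8 solutions.

8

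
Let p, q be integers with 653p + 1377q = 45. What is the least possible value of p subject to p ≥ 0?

1143

gcd(1377, 653):
  1377 = 2×653 + 71
  653 = 9×71 + 14
  71 = 5×14 + 1
  14 = 14×1
so gcd(1377, 653) = 1.
1 divides 45, so solutions exist.
Back-substitute for Bézout coefficients:
  1 = 71 - 5×14
  ... = 653×(-97) + 1377×(46)
Scale by 45/1 = 45: (p₀, q₀) = (-4365, 2070).
General solution: p = -4365 + 1377t, q = 2070 - 653t for integer t.
p ≥ 0: smallest is -4365 mod 1377 = 1143 (at t = 4), with q = -542.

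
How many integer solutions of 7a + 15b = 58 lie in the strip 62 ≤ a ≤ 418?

gcd(15, 7) = 1.
By Bézout, 7*(-2) + 15*(1) = 1.
Particular solution: (4, 2).
General solution: a = 4 + 15t, b = 2 - 7t for integer t.
62 ≤ 4 + 15t ≤ 418 gives t ∈ [4, 27], which is 24 values.

24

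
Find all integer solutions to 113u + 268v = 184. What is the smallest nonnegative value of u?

4

gcd(268, 113):
  268 = 2×113 + 42
  113 = 2×42 + 29
  42 = 1×29 + 13
  29 = 2×13 + 3
  13 = 4×3 + 1
  3 = 3×1
so gcd(268, 113) = 1.
1 divides 184, so solutions exist.
Back-substitute for Bézout coefficients:
  1 = 13 - 4×3
  ... = 113×(-83) + 268×(35)
Scale by 184/1 = 184: (u₀, v₀) = (-15272, 6440).
General solution: u = -15272 + 268t, v = 6440 - 113t for integer t.
u ≥ 0: smallest is -15272 mod 268 = 4 (at t = 57), with v = -1.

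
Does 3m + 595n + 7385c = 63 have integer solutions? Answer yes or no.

yes

gcd(595, 3) = 1  (595 = 198·3 + 1, 3 = 3·1).
gcd(1, 7385) = 1.
1 divides 63, so integer solutions exist.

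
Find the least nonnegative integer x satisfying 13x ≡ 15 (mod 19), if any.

7

gcd(19, 13) = 1.
1 divides 15, so solutions exist.
By Bézout, 13·(3) + 19·(-2) = 1.
So 13·(3) ≡ 1 (mod 19); multiply by 15: x ≡ 45 (mod 19).
Smallest nonnegative: x = 45 mod 19 = 7.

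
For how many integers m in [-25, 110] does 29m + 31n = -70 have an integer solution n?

gcd(31, 29) = 1  (31 = 1*29 + 2, 29 = 14*2 + 1, 2 = 2*1).
Back-substituting, 29*(15) + 31*(-14) = 1.
Scale by -70: particular solution (-1050, 980); reduce m mod 31: (4, -6).
General solution: m = 4 + 31t, n = -6 - 29t for integer t.
-25 ≤ 4 + 31t ≤ 110 gives t ∈ [0, 3], which is 4 values.

4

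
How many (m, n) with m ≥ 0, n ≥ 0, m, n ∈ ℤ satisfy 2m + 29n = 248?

gcd(29, 2) = 1  (29 = 14·2 + 1, 2 = 2·1).
Back-substituting, 2·(-14) + 29·(1) = 1.
Scale by 248: one solution is (-3472, 248). Reduce m mod 29: (8, 8).
General: m = 8 + 29t, n = 8 - 2t.
m ≥ 0 ⇒ t ≥ 0; n ≥ 0 ⇒ t ≤ 4. So t ∈ [0, 4]: 5 solutions.

5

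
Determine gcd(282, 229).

gcd(282, 229):
  282 = 1×229 + 53
  229 = 4×53 + 17
  53 = 3×17 + 2
  17 = 8×2 + 1
  2 = 2×1
so gcd(282, 229) = 1.

1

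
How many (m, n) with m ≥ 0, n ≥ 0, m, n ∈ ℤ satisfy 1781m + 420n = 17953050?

gcd(1781, 420):
  1781 = 4×420 + 101
  420 = 4×101 + 16
  101 = 6×16 + 5
  16 = 3×5 + 1
  5 = 5×1
so gcd(1781, 420) = 1.
Back-substitute for Bézout coefficients:
  1 = 16 - 3×5
  ... = 1781×(-79) + 420×(335)
Scale by 17953050: one solution is (-1418290950, 6014271750). Reduce m mod 420: (330, 41346).
General: m = 330 + 420t, n = 41346 - 1781t.
m ≥ 0 ⇒ t ≥ 0; n ≥ 0 ⇒ t ≤ 23. So t ∈ [0, 23]: 24 solutions.

24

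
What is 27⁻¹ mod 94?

gcd(94, 27):
  94 = 3·27 + 13
  27 = 2·13 + 1
  13 = 13·1
so gcd(94, 27) = 1.
Back-substitute for Bézout coefficients:
  1 = 27 - 2·13
  ... = 27·(7) + 94·(-2)
So 27·7 ≡ 1 (mod 94), and 7 mod 94 = 7.

7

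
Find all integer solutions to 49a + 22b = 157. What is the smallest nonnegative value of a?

gcd(49, 22):
  49 = 2·22 + 5
  22 = 4·5 + 2
  5 = 2·2 + 1
  2 = 2·1
so gcd(49, 22) = 1.
1 divides 157, so solutions exist.
Back-substitute for Bézout coefficients:
  1 = 5 - 2·2
  ... = 49·(9) + 22·(-20)
Scale by 157/1 = 157: (a₀, b₀) = (1413, -3140).
General solution: a = 1413 + 22t, b = -3140 - 49t for integer t.
a ≥ 0: smallest is 1413 mod 22 = 5 (at t = -64), with b = -4.

5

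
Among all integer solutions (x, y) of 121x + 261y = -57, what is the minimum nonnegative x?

6

gcd(261, 121):
  261 = 2*121 + 19
  121 = 6*19 + 7
  19 = 2*7 + 5
  7 = 1*5 + 2
  5 = 2*2 + 1
  2 = 2*1
so gcd(261, 121) = 1.
1 divides -57, so solutions exist.
Back-substitute for Bézout coefficients:
  1 = 5 - 2*2
  ... = 121*(-110) + 261*(51)
Scale by -57/1 = -57: (x₀, y₀) = (6270, -2907).
General solution: x = 6270 + 261t, y = -2907 - 121t for integer t.
x ≥ 0: smallest is 6270 mod 261 = 6 (at t = -24), with y = -3.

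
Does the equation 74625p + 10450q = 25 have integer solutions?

gcd(74625, 10450) = 25  (74625 = 7×10450 + 1475, 10450 = 7×1475 + 125, 1475 = 11×125 + 100, 125 = 1×100 + 25, 100 = 4×25).
25 divides 25, so integer solutions exist.

yes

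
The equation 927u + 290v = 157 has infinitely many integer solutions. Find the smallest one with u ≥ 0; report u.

191

gcd(927, 290) = 1.
1 divides 157, so solutions exist.
By Bézout, 927·(-117) + 290·(374) = 1.
Scale by 157/1 = 157: (u₀, v₀) = (-18369, 58718).
General solution: u = -18369 + 290t, v = 58718 - 927t for integer t.
u ≥ 0: smallest is -18369 mod 290 = 191 (at t = 64), with v = -610.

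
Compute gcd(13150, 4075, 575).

gcd(13150, 4075):
  13150 = 3*4075 + 925
  4075 = 4*925 + 375
  925 = 2*375 + 175
  375 = 2*175 + 25
  175 = 7*25
so gcd(13150, 4075) = 25.
gcd(25, 575) = 25.

25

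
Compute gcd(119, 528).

gcd(528, 119):
  528 = 4*119 + 52
  119 = 2*52 + 15
  52 = 3*15 + 7
  15 = 2*7 + 1
  7 = 7*1
so gcd(528, 119) = 1.

1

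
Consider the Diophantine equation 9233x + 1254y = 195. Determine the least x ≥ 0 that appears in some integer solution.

gcd(9233, 1254) = 1.
1 divides 195, so solutions exist.
By Bézout, 9233*(113) + 1254*(-832) = 1.
Scale by 195/1 = 195: (x₀, y₀) = (22035, -162240).
General solution: x = 22035 + 1254t, y = -162240 - 9233t for integer t.
x ≥ 0: smallest is 22035 mod 1254 = 717 (at t = -17), with y = -5279.

717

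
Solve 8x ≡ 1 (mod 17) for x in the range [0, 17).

gcd(17, 8) = 1  (17 = 2×8 + 1, 8 = 8×1).
Back-substituting, 8×(-2) + 17×(1) = 1.
So 8×-2 ≡ 1 (mod 17), and -2 mod 17 = 15.

15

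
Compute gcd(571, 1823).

1

gcd(1823, 571) = 1  (1823 = 3×571 + 110, 571 = 5×110 + 21, 110 = 5×21 + 5, 21 = 4×5 + 1, 5 = 5×1).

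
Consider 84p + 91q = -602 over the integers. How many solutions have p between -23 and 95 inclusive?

gcd(91, 84) = 7.
By Bézout, 84·(-1) + 91·(1) = 7.
Particular solution: (8, -14).
General solution: p = 8 + 13t, q = -14 - 12t for integer t.
-23 ≤ 8 + 13t ≤ 95 gives t ∈ [-2, 6], which is 9 values.

9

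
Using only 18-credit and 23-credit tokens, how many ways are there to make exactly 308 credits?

1

Need nonnegative integers with 18j + 23k = 308.
gcd(18, 23) = 1, and 18·(9) + 23·(-7) = 1.
So (j₀, k₀) = (2772, -2156); general j = 2772 + 23t, k = -2156 - 18t.
j ≥ 0 ⇒ t ≥ -120; k ≥ 0 ⇒ t ≤ -120. That's 1 value of t.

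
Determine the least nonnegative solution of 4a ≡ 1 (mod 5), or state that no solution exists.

gcd(5, 4) = 1.
1 divides 1, so solutions exist.
By Bézout, 4·(-1) + 5·(1) = 1.
So 4·(-1) ≡ 1 (mod 5); multiply by 1: a ≡ -1 (mod 5).
Smallest nonnegative: a = -1 mod 5 = 4.

4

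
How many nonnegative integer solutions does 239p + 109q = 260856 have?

10

gcd(239, 109) = 1.
By Bézout, 239·(26) + 109·(-57) = 1.
One solution: (58, 2266).
General: p = 58 + 109t, q = 2266 - 239t.
p ≥ 0 ⇒ t ≥ 0; q ≥ 0 ⇒ t ≤ 9. So t ∈ [0, 9]: 10 solutions.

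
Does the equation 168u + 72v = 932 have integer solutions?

gcd(168, 72) = 24  (168 = 2*72 + 24, 72 = 3*24).
24 does not divide 932 (remainder 20), so no integer solutions.

no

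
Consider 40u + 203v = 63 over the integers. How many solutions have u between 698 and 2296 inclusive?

gcd(203, 40) = 1.
By Bézout, 40*(66) + 203*(-13) = 1.
Particular solution: (98, -19).
General solution: u = 98 + 203t, v = -19 - 40t for integer t.
698 ≤ 98 + 203t ≤ 2296 gives t ∈ [3, 10], which is 8 values.

8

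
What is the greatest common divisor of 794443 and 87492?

gcd(794443, 87492) = 23  (794443 = 9·87492 + 7015, 87492 = 12·7015 + 3312, 7015 = 2·3312 + 391, 3312 = 8·391 + 184, 391 = 2·184 + 23, 184 = 8·23).

23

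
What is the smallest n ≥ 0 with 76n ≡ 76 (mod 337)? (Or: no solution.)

gcd(337, 76) = 1  (337 = 4*76 + 33, 76 = 2*33 + 10, 33 = 3*10 + 3, 10 = 3*3 + 1, 3 = 3*1).
1 divides 76, so solutions exist.
Back-substituting, 76*(102) + 337*(-23) = 1.
So 76*(102) ≡ 1 (mod 337); multiply by 76: n ≡ 7752 (mod 337).
Smallest nonnegative: n = 7752 mod 337 = 1.

1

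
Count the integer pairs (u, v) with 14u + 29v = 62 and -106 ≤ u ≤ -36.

3

gcd(29, 14) = 1.
By Bézout, 14·(-2) + 29·(1) = 1.
Particular solution: (21, -8).
General solution: u = 21 + 29t, v = -8 - 14t for integer t.
-106 ≤ 21 + 29t ≤ -36 gives t ∈ [-4, -2], which is 3 values.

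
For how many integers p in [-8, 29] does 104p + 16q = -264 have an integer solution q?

19

gcd(104, 16) = 8.
By Bézout, 104*(1) + 16*(-6) = 8.
Particular solution: (1, -23).
General solution: p = 1 + 2t, q = -23 - 13t for integer t.
-8 ≤ 1 + 2t ≤ 29 gives t ∈ [-4, 14], which is 19 values.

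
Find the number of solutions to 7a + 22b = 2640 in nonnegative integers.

gcd(22, 7) = 1.
By Bézout, 7·(-3) + 22·(1) = 1.
One solution: (0, 120).
General: a = 0 + 22t, b = 120 - 7t.
a ≥ 0 ⇒ t ≥ 0; b ≥ 0 ⇒ t ≤ 17. So t ∈ [0, 17]: 18 solutions.

18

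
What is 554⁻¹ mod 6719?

gcd(6719, 554) = 1.
By Bézout, 554·(473) + 6719·(-39) = 1.
So 554·473 ≡ 1 (mod 6719), and 473 mod 6719 = 473.

473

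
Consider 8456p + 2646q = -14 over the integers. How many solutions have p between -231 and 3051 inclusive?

gcd(8456, 2646) = 14.
By Bézout, 8456*(46) + 2646*(-147) = 14.
Particular solution: (143, -457).
General solution: p = 143 + 189t, q = -457 - 604t for integer t.
-231 ≤ 143 + 189t ≤ 3051 gives t ∈ [-1, 15], which is 17 values.

17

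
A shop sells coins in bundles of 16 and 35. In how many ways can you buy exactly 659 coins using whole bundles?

Need nonnegative integers with 16j + 35k = 659.
gcd(16, 35) = 1, and 16·(11) + 35·(-5) = 1.
So (j₀, k₀) = (7249, -3295); general j = 7249 + 35t, k = -3295 - 16t.
j ≥ 0 ⇒ t ≥ -207; k ≥ 0 ⇒ t ≤ -206. That's 2 values of t.

2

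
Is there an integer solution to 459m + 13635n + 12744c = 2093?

gcd(13635, 459):
  13635 = 29*459 + 324
  459 = 1*324 + 135
  324 = 2*135 + 54
  135 = 2*54 + 27
  54 = 2*27
so gcd(13635, 459) = 27.
gcd(27, 12744) = 27.
27 does not divide 2093 (remainder 14), so no integer solutions.

no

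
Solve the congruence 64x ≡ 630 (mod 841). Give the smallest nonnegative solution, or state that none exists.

gcd(841, 64) = 1  (841 = 13·64 + 9, 64 = 7·9 + 1, 9 = 9·1).
1 divides 630, so solutions exist.
Back-substituting, 64·(92) + 841·(-7) = 1.
So 64·(92) ≡ 1 (mod 841); multiply by 630: x ≡ 57960 (mod 841).
Smallest nonnegative: x = 57960 mod 841 = 772.

772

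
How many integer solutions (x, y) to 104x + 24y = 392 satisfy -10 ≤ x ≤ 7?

6

gcd(104, 24) = 8.
By Bézout, 104·(1) + 24·(-4) = 8.
Particular solution: (1, 12).
General solution: x = 1 + 3t, y = 12 - 13t for integer t.
-10 ≤ 1 + 3t ≤ 7 gives t ∈ [-3, 2], which is 6 values.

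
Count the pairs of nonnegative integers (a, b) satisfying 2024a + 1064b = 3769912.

14

gcd(2024, 1064) = 8.
By Bézout, 2024×(-41) + 1064×(78) = 8.
One solution: (111, 3332).
General: a = 111 + 133t, b = 3332 - 253t.
a ≥ 0 ⇒ t ≥ 0; b ≥ 0 ⇒ t ≤ 13. So t ∈ [0, 13]: 14 solutions.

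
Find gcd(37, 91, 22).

gcd(91, 37) = 1  (91 = 2×37 + 17, 37 = 2×17 + 3, 17 = 5×3 + 2, 3 = 1×2 + 1, 2 = 2×1).
gcd(1, 22) = 1.

1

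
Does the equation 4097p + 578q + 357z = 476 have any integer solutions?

yes

gcd(4097, 578) = 17  (4097 = 7×578 + 51, 578 = 11×51 + 17, 51 = 3×17).
gcd(17, 357) = 17.
17 divides 476, so integer solutions exist.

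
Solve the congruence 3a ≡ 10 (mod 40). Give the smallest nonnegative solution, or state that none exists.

gcd(40, 3) = 1.
1 divides 10, so solutions exist.
By Bézout, 3×(-13) + 40×(1) = 1.
So 3×(-13) ≡ 1 (mod 40); multiply by 10: a ≡ -130 (mod 40).
Smallest nonnegative: a = -130 mod 40 = 30.

30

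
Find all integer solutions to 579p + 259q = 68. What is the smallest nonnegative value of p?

120

gcd(579, 259):
  579 = 2*259 + 61
  259 = 4*61 + 15
  61 = 4*15 + 1
  15 = 15*1
so gcd(579, 259) = 1.
1 divides 68, so solutions exist.
Back-substitute for Bézout coefficients:
  1 = 61 - 4*15
  ... = 579*(17) + 259*(-38)
Scale by 68/1 = 68: (p₀, q₀) = (1156, -2584).
General solution: p = 1156 + 259t, q = -2584 - 579t for integer t.
p ≥ 0: smallest is 1156 mod 259 = 120 (at t = -4), with q = -268.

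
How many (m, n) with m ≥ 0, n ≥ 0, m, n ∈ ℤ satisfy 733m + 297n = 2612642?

gcd(733, 297) = 1.
By Bézout, 733×(-47) + 297×(116) = 1.
One solution: (179, 8355).
General: m = 179 + 297t, n = 8355 - 733t.
m ≥ 0 ⇒ t ≥ 0; n ≥ 0 ⇒ t ≤ 11. So t ∈ [0, 11]: 12 solutions.

12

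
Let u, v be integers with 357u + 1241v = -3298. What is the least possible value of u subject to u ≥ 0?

gcd(1241, 357):
  1241 = 3·357 + 170
  357 = 2·170 + 17
  170 = 10·17
so gcd(1241, 357) = 17.
17 divides -3298, so solutions exist.
Back-substitute for Bézout coefficients:
  17 = 357 - 2·170
  ... = 357·(7) + 1241·(-2)
Scale by -3298/17 = -194: (u₀, v₀) = (-1358, 388).
General solution: u = -1358 + 73t, v = 388 - 21t for integer t.
u ≥ 0: smallest is -1358 mod 73 = 29 (at t = 19), with v = -11.

29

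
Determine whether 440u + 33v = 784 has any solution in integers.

gcd(440, 33):
  440 = 13×33 + 11
  33 = 3×11
so gcd(440, 33) = 11.
11 does not divide 784 (remainder 3), so no integer solutions.

no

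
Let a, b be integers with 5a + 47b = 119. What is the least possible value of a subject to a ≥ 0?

gcd(47, 5):
  47 = 9*5 + 2
  5 = 2*2 + 1
  2 = 2*1
so gcd(47, 5) = 1.
1 divides 119, so solutions exist.
Back-substitute for Bézout coefficients:
  1 = 5 - 2*2
  ... = 5*(19) + 47*(-2)
Scale by 119/1 = 119: (a₀, b₀) = (2261, -238).
General solution: a = 2261 + 47t, b = -238 - 5t for integer t.
a ≥ 0: smallest is 2261 mod 47 = 5 (at t = -48), with b = 2.

5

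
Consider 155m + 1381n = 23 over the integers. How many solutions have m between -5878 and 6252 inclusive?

gcd(1381, 155) = 1.
By Bézout, 155*(-98) + 1381*(11) = 1.
Particular solution: (508, -57).
General solution: m = 508 + 1381t, n = -57 - 155t for integer t.
-5878 ≤ 508 + 1381t ≤ 6252 gives t ∈ [-4, 4], which is 9 values.

9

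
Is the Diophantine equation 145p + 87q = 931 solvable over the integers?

gcd(145, 87) = 29.
29 does not divide 931 (remainder 3), so no integer solutions.

no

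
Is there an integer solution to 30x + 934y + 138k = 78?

gcd(934, 30) = 2  (934 = 31×30 + 4, 30 = 7×4 + 2, 4 = 2×2).
gcd(2, 138) = 2.
2 divides 78, so integer solutions exist.

yes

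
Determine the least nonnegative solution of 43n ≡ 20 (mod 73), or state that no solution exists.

gcd(73, 43) = 1  (73 = 1×43 + 30, 43 = 1×30 + 13, 30 = 2×13 + 4, 13 = 3×4 + 1, 4 = 4×1).
1 divides 20, so solutions exist.
Back-substituting, 43×(17) + 73×(-10) = 1.
So 43×(17) ≡ 1 (mod 73); multiply by 20: n ≡ 340 (mod 73).
Smallest nonnegative: n = 340 mod 73 = 48.

48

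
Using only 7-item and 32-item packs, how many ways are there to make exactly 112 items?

Need nonnegative integers with 7j + 32k = 112.
gcd(7, 32) = 1, and 7·(-9) + 32·(2) = 1.
So (j₀, k₀) = (-1008, 224); general j = -1008 + 32t, k = 224 - 7t.
j ≥ 0 ⇒ t ≥ 32; k ≥ 0 ⇒ t ≤ 32. That's 1 value of t.

1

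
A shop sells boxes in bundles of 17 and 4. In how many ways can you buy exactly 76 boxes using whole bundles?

2

Need nonnegative integers with 17j + 4k = 76.
gcd(17, 4) = 1, and 17·(1) + 4·(-4) = 1.
So (j₀, k₀) = (76, -304); general j = 76 + 4t, k = -304 - 17t.
j ≥ 0 ⇒ t ≥ -19; k ≥ 0 ⇒ t ≤ -18. That's 2 values of t.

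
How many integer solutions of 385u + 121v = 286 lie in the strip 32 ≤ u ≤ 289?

gcd(385, 121) = 11  (385 = 3×121 + 22, 121 = 5×22 + 11, 22 = 2×11).
Back-substituting, 385×(-5) + 121×(16) = 11.
Scale by 26: particular solution (-130, 416); reduce u mod 11: (2, -4).
General solution: u = 2 + 11t, v = -4 - 35t for integer t.
32 ≤ 2 + 11t ≤ 289 gives t ∈ [3, 26], which is 24 values.

24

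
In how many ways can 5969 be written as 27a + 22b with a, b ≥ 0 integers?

10

gcd(27, 22) = 1.
By Bézout, 27×(9) + 22×(-11) = 1.
One solution: (19, 248).
General: a = 19 + 22t, b = 248 - 27t.
a ≥ 0 ⇒ t ≥ 0; b ≥ 0 ⇒ t ≤ 9. So t ∈ [0, 9]: 10 solutions.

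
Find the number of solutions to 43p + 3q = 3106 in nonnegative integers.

24

gcd(43, 3) = 1  (43 = 14*3 + 1, 3 = 3*1).
Back-substituting, 43*(1) + 3*(-14) = 1.
Scale by 3106: one solution is (3106, -43484). Reduce p mod 3: (1, 1021).
General: p = 1 + 3t, q = 1021 - 43t.
p ≥ 0 ⇒ t ≥ 0; q ≥ 0 ⇒ t ≤ 23. So t ∈ [0, 23]: 24 solutions.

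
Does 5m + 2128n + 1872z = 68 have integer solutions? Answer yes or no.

yes

gcd(2128, 5) = 1  (2128 = 425×5 + 3, 5 = 1×3 + 2, 3 = 1×2 + 1, 2 = 2×1).
gcd(1, 1872) = 1.
1 divides 68, so integer solutions exist.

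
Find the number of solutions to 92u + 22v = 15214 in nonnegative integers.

15

gcd(92, 22):
  92 = 4·22 + 4
  22 = 5·4 + 2
  4 = 2·2
so gcd(92, 22) = 2.
Back-substitute for Bézout coefficients:
  2 = 22 - 5·4
  ... = 92·(-5) + 22·(21)
Scale by 7607: one solution is (-38035, 159747). Reduce u mod 11: (3, 679).
General: u = 3 + 11t, v = 679 - 46t.
u ≥ 0 ⇒ t ≥ 0; v ≥ 0 ⇒ t ≤ 14. So t ∈ [0, 14]: 15 solutions.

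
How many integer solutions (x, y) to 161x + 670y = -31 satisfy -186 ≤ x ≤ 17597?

gcd(670, 161) = 1.
By Bézout, 161·(-129) + 670·(31) = 1.
Particular solution: (649, -156).
General solution: x = 649 + 670t, y = -156 - 161t for integer t.
-186 ≤ 649 + 670t ≤ 17597 gives t ∈ [-1, 25], which is 27 values.

27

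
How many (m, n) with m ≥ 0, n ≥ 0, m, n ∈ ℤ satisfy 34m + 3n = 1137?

gcd(34, 3) = 1  (34 = 11×3 + 1, 3 = 3×1).
Back-substituting, 34×(1) + 3×(-11) = 1.
Scale by 1137: one solution is (1137, -12507). Reduce m mod 3: (0, 379).
General: m = 0 + 3t, n = 379 - 34t.
m ≥ 0 ⇒ t ≥ 0; n ≥ 0 ⇒ t ≤ 11. So t ∈ [0, 11]: 12 solutions.

12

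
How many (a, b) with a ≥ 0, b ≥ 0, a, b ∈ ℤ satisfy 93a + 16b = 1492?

gcd(93, 16) = 1.
By Bézout, 93×(5) + 16×(-29) = 1.
One solution: (4, 70).
General: a = 4 + 16t, b = 70 - 93t.
a ≥ 0 ⇒ t ≥ 0; b ≥ 0 ⇒ t ≤ 0. So t ∈ [0, 0]: 1 solution.

1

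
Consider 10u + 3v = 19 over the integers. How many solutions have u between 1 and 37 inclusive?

gcd(10, 3):
  10 = 3*3 + 1
  3 = 3*1
so gcd(10, 3) = 1.
Back-substitute for Bézout coefficients:
  1 = 10 - 3*3
  ... = 10*(1) + 3*(-3)
Scale by 19: particular solution (19, -57); reduce u mod 3: (1, 3).
General solution: u = 1 + 3t, v = 3 - 10t for integer t.
1 ≤ 1 + 3t ≤ 37 gives t ∈ [0, 12], which is 13 values.

13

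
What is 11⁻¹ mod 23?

21

gcd(23, 11) = 1.
By Bézout, 11*(-2) + 23*(1) = 1.
So 11*-2 ≡ 1 (mod 23), and -2 mod 23 = 21.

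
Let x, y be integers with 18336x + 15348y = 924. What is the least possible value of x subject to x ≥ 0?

252

gcd(18336, 15348):
  18336 = 1·15348 + 2988
  15348 = 5·2988 + 408
  2988 = 7·408 + 132
  408 = 3·132 + 12
  132 = 11·12
so gcd(18336, 15348) = 12.
12 divides 924, so solutions exist.
Back-substitute for Bézout coefficients:
  12 = 408 - 3·132
  ... = 18336·(-113) + 15348·(135)
Scale by 924/12 = 77: (x₀, y₀) = (-8701, 10395).
General solution: x = -8701 + 1279t, y = 10395 - 1528t for integer t.
x ≥ 0: smallest is -8701 mod 1279 = 252 (at t = 7), with y = -301.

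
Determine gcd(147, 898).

1

gcd(898, 147) = 1  (898 = 6*147 + 16, 147 = 9*16 + 3, 16 = 5*3 + 1, 3 = 3*1).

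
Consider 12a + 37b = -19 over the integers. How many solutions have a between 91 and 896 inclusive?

22

gcd(37, 12):
  37 = 3·12 + 1
  12 = 12·1
so gcd(37, 12) = 1.
Back-substitute for Bézout coefficients:
  1 = 37 - 3·12
  ... = 12·(-3) + 37·(1)
Scale by -19: particular solution (57, -19); reduce a mod 37: (20, -7).
General solution: a = 20 + 37t, b = -7 - 12t for integer t.
91 ≤ 20 + 37t ≤ 896 gives t ∈ [2, 23], which is 22 values.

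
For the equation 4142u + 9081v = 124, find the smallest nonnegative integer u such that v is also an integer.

gcd(9081, 4142) = 1  (9081 = 2*4142 + 797, 4142 = 5*797 + 157, 797 = 5*157 + 12, 157 = 13*12 + 1, 12 = 12*1).
1 divides 124, so solutions exist.
Back-substituting, 4142*(752) + 9081*(-343) = 1.
Scale by 124/1 = 124: (u₀, v₀) = (93248, -42532).
General solution: u = 93248 + 9081t, v = -42532 - 4142t for integer t.
u ≥ 0: smallest is 93248 mod 9081 = 2438 (at t = -10), with v = -1112.

2438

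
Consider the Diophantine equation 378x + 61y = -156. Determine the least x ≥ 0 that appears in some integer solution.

gcd(378, 61) = 1.
1 divides -156, so solutions exist.
By Bézout, 378×(-5) + 61×(31) = 1.
Scale by -156/1 = -156: (x₀, y₀) = (780, -4836).
General solution: x = 780 + 61t, y = -4836 - 378t for integer t.
x ≥ 0: smallest is 780 mod 61 = 48 (at t = -12), with y = -300.

48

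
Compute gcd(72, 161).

1

gcd(161, 72):
  161 = 2×72 + 17
  72 = 4×17 + 4
  17 = 4×4 + 1
  4 = 4×1
so gcd(161, 72) = 1.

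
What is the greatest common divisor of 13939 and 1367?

gcd(13939, 1367):
  13939 = 10·1367 + 269
  1367 = 5·269 + 22
  269 = 12·22 + 5
  22 = 4·5 + 2
  5 = 2·2 + 1
  2 = 2·1
so gcd(13939, 1367) = 1.

1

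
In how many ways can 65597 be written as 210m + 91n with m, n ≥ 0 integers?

24

gcd(210, 91):
  210 = 2*91 + 28
  91 = 3*28 + 7
  28 = 4*7
so gcd(210, 91) = 7.
Back-substitute for Bézout coefficients:
  7 = 91 - 3*28
  ... = 210*(-3) + 91*(7)
Scale by 9371: one solution is (-28113, 65597). Reduce m mod 13: (6, 707).
General: m = 6 + 13t, n = 707 - 30t.
m ≥ 0 ⇒ t ≥ 0; n ≥ 0 ⇒ t ≤ 23. So t ∈ [0, 23]: 24 solutions.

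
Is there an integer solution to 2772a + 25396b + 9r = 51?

gcd(25396, 2772) = 28  (25396 = 9*2772 + 448, 2772 = 6*448 + 84, 448 = 5*84 + 28, 84 = 3*28).
gcd(28, 9) = 1.
1 divides 51, so integer solutions exist.

yes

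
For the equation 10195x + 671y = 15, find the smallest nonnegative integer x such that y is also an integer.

gcd(10195, 671):
  10195 = 15*671 + 130
  671 = 5*130 + 21
  130 = 6*21 + 4
  21 = 5*4 + 1
  4 = 4*1
so gcd(10195, 671) = 1.
1 divides 15, so solutions exist.
Back-substitute for Bézout coefficients:
  1 = 21 - 5*4
  ... = 10195*(-160) + 671*(2431)
Scale by 15/1 = 15: (x₀, y₀) = (-2400, 36465).
General solution: x = -2400 + 671t, y = 36465 - 10195t for integer t.
x ≥ 0: smallest is -2400 mod 671 = 284 (at t = 4), with y = -4315.

284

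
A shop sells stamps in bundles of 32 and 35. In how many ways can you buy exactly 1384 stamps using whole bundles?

Need nonnegative integers with 32j + 35k = 1384.
gcd(32, 35) = 1, and 32·(-12) + 35·(11) = 1.
So (j₀, k₀) = (-16608, 15224); general j = -16608 + 35t, k = 15224 - 32t.
j ≥ 0 ⇒ t ≥ 475; k ≥ 0 ⇒ t ≤ 475. That's 1 value of t.

1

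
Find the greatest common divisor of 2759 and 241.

gcd(2759, 241):
  2759 = 11·241 + 108
  241 = 2·108 + 25
  108 = 4·25 + 8
  25 = 3·8 + 1
  8 = 8·1
so gcd(2759, 241) = 1.

1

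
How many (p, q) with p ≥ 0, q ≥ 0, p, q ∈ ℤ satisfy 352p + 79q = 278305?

10

gcd(352, 79) = 1  (352 = 4×79 + 36, 79 = 2×36 + 7, 36 = 5×7 + 1, 7 = 7×1).
Back-substituting, 352×(11) + 79×(-49) = 1.
Scale by 278305: one solution is (3061355, -13636945). Reduce p mod 79: (26, 3407).
General: p = 26 + 79t, q = 3407 - 352t.
p ≥ 0 ⇒ t ≥ 0; q ≥ 0 ⇒ t ≤ 9. So t ∈ [0, 9]: 10 solutions.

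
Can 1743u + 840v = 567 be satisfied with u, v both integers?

yes

gcd(1743, 840) = 21  (1743 = 2·840 + 63, 840 = 13·63 + 21, 63 = 3·21).
21 divides 567, so integer solutions exist.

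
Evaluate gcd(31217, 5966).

19

gcd(31217, 5966):
  31217 = 5·5966 + 1387
  5966 = 4·1387 + 418
  1387 = 3·418 + 133
  418 = 3·133 + 19
  133 = 7·19
so gcd(31217, 5966) = 19.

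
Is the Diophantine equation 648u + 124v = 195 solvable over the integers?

gcd(648, 124):
  648 = 5*124 + 28
  124 = 4*28 + 12
  28 = 2*12 + 4
  12 = 3*4
so gcd(648, 124) = 4.
4 does not divide 195 (remainder 3), so no integer solutions.

no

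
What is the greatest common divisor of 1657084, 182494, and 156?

gcd(1657084, 182494) = 26  (1657084 = 9*182494 + 14638, 182494 = 12*14638 + 6838, 14638 = 2*6838 + 962, 6838 = 7*962 + 104, 962 = 9*104 + 26, 104 = 4*26).
gcd(26, 156) = 26.

26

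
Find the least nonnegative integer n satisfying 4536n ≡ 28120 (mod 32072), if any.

3895

gcd(32072, 4536) = 8.
8 divides 28120, so solutions exist.
By Bézout, 4536*(-1704) + 32072*(241) = 8.
So 4536*(-1704) ≡ 8 (mod 32072); multiply by 3515: n ≡ -5989560 (mod 4009).
Smallest nonnegative: n = -5989560 mod 4009 = 3895.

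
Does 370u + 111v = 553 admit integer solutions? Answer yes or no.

no

gcd(370, 111) = 37  (370 = 3*111 + 37, 111 = 3*37).
37 does not divide 553 (remainder 35), so no integer solutions.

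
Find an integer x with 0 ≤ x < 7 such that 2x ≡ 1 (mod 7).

gcd(7, 2) = 1.
By Bézout, 2×(-3) + 7×(1) = 1.
So 2×-3 ≡ 1 (mod 7), and -3 mod 7 = 4.

4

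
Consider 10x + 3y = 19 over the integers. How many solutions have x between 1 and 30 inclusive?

10

gcd(10, 3) = 1.
By Bézout, 10×(1) + 3×(-3) = 1.
Particular solution: (1, 3).
General solution: x = 1 + 3t, y = 3 - 10t for integer t.
1 ≤ 1 + 3t ≤ 30 gives t ∈ [0, 9], which is 10 values.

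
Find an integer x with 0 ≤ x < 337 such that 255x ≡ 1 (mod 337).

gcd(337, 255) = 1  (337 = 1×255 + 82, 255 = 3×82 + 9, 82 = 9×9 + 1, 9 = 9×1).
Back-substituting, 255×(-37) + 337×(28) = 1.
So 255×-37 ≡ 1 (mod 337), and -37 mod 337 = 300.

300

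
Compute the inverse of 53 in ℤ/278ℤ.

gcd(278, 53) = 1.
By Bézout, 53·(21) + 278·(-4) = 1.
So 53·21 ≡ 1 (mod 278), and 21 mod 278 = 21.

21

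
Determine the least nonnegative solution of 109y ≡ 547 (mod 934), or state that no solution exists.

gcd(934, 109) = 1  (934 = 8×109 + 62, 109 = 1×62 + 47, 62 = 1×47 + 15, 47 = 3×15 + 2, 15 = 7×2 + 1, 2 = 2×1).
1 divides 547, so solutions exist.
Back-substituting, 109×(-437) + 934×(51) = 1.
So 109×(-437) ≡ 1 (mod 934); multiply by 547: y ≡ -239039 (mod 934).
Smallest nonnegative: y = -239039 mod 934 = 65.

65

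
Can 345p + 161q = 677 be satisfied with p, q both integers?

no

gcd(345, 161) = 23.
23 does not divide 677 (remainder 10), so no integer solutions.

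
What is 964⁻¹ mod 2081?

gcd(2081, 964) = 1  (2081 = 2·964 + 153, 964 = 6·153 + 46, 153 = 3·46 + 15, 46 = 3·15 + 1, 15 = 15·1).
Back-substituting, 964·(136) + 2081·(-63) = 1.
So 964·136 ≡ 1 (mod 2081), and 136 mod 2081 = 136.

136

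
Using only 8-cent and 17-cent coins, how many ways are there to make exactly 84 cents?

Need nonnegative integers with 8j + 17k = 84.
gcd(8, 17) = 1, and 8·(-2) + 17·(1) = 1.
So (j₀, k₀) = (-168, 84); general j = -168 + 17t, k = 84 - 8t.
j ≥ 0 ⇒ t ≥ 10; k ≥ 0 ⇒ t ≤ 10. That's 1 value of t.

1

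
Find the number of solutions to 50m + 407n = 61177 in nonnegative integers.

gcd(407, 50) = 1.
By Bézout, 50×(57) + 407×(-7) = 1.
One solution: (320, 111).
General: m = 320 + 407t, n = 111 - 50t.
m ≥ 0 ⇒ t ≥ 0; n ≥ 0 ⇒ t ≤ 2. So t ∈ [0, 2]: 3 solutions.

3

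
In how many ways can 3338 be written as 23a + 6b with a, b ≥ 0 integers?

gcd(23, 6) = 1  (23 = 3*6 + 5, 6 = 1*5 + 1, 5 = 5*1).
Back-substituting, 23*(-1) + 6*(4) = 1.
Scale by 3338: one solution is (-3338, 13352). Reduce a mod 6: (4, 541).
General: a = 4 + 6t, b = 541 - 23t.
a ≥ 0 ⇒ t ≥ 0; b ≥ 0 ⇒ t ≤ 23. So t ∈ [0, 23]: 24 solutions.

24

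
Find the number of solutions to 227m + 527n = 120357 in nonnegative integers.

gcd(527, 227) = 1.
By Bézout, 227×(-65) + 527×(28) = 1.
One solution: (110, 181).
General: m = 110 + 527t, n = 181 - 227t.
m ≥ 0 ⇒ t ≥ 0; n ≥ 0 ⇒ t ≤ 0. So t ∈ [0, 0]: 1 solution.

1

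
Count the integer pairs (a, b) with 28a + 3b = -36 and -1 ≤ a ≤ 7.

3

gcd(28, 3):
  28 = 9·3 + 1
  3 = 3·1
so gcd(28, 3) = 1.
Back-substitute for Bézout coefficients:
  1 = 28 - 9·3
  ... = 28·(1) + 3·(-9)
Scale by -36: particular solution (-36, 324); reduce a mod 3: (0, -12).
General solution: a = 0 + 3t, b = -12 - 28t for integer t.
-1 ≤ 0 + 3t ≤ 7 gives t ∈ [0, 2], which is 3 values.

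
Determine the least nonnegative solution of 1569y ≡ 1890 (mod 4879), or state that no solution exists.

2520

gcd(4879, 1569):
  4879 = 3×1569 + 172
  1569 = 9×172 + 21
  172 = 8×21 + 4
  21 = 5×4 + 1
  4 = 4×1
so gcd(4879, 1569) = 1.
1 divides 1890, so solutions exist.
Back-substitute for Bézout coefficients:
  1 = 21 - 5×4
  ... = 1569×(1163) + 4879×(-374)
So 1569×(1163) ≡ 1 (mod 4879); multiply by 1890: y ≡ 2198070 (mod 4879).
Smallest nonnegative: y = 2198070 mod 4879 = 2520.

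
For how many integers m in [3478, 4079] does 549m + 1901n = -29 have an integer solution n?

0

gcd(1901, 549) = 1.
By Bézout, 549·(232) + 1901·(-67) = 1.
Particular solution: (876, -253).
General solution: m = 876 + 1901t, n = -253 - 549t for integer t.
3478 ≤ 876 + 1901t ≤ 4079 gives t ∈ [2, 1], which is 0 values.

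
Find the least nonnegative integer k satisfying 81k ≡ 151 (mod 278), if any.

gcd(278, 81) = 1.
1 divides 151, so solutions exist.
By Bézout, 81×(127) + 278×(-37) = 1.
So 81×(127) ≡ 1 (mod 278); multiply by 151: k ≡ 19177 (mod 278).
Smallest nonnegative: k = 19177 mod 278 = 273.

273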